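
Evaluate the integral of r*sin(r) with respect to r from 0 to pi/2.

1

Integrate by parts once (u = r, dv = sin(r) dr).
An antiderivative is F(r) = -r*cos(r) + sin(r).
Then F(pi/2) - F(0) = (1) - (0) = 1.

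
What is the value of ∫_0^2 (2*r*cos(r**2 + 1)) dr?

sin(5) - sin(1)

Let u = r**2 + 1, so du = 2*r dr. When r = 0, u = 1; when r = 2, u = 5.
The integral becomes ∫ cos(u) du from 1 to 5, with antiderivative sin(u).
Back in r: F(r) = sin(r**2 + 1).
Then F(2) - F(0) = (sin(5)) - (sin(1)) = sin(5) - sin(1).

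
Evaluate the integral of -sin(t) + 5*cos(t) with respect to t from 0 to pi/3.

-1/2 + 5*sqrt(3)/2

An antiderivative is F(t) = 5*sin(t) + cos(t).
Then F(pi/3) - F(0) = (1/2 + 5*sqrt(3)/2) - (1) = -1/2 + 5*sqrt(3)/2.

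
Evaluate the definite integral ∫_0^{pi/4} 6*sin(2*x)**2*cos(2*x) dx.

1

Let u = sin(2*x), so du = 2*cos(2*x) dx. When x = 0, u = 0; when x = pi/4, u = 1.
The integral becomes 3·∫ u**2 du from 0 to 1, with antiderivative u**3.
Back in x: F(x) = sin(2*x)**3.
Then F(pi/4) - F(0) = (1) - (0) = 1.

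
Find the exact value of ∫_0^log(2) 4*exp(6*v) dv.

Let u = exp(v), so du = exp(v) dv. When v = 0, u = 1; when v = log(2), u = 2.
The integral becomes 4·∫ u**5 du from 1 to 2, with antiderivative 2*u**6/3.
Back in v: F(v) = 2*exp(6*v)/3.
Then F(log(2)) - F(0) = (128/3) - (2/3) = 42.

42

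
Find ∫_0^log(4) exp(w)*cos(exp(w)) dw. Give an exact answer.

-sin(1) + sin(4)

Let u = exp(w), so du = exp(w) dw. When w = 0, u = 1; when w = log(4), u = 4.
The integral becomes ∫ cos(u) du from 1 to 4, with antiderivative sin(u).
Back in w: F(w) = sin(exp(w)).
Then F(log(4)) - F(0) = (sin(4)) - (sin(1)) = -sin(1) + sin(4).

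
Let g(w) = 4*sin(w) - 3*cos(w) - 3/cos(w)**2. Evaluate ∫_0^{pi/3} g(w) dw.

An antiderivative is F(w) = -3*sin(w) - 4*cos(w) - 3*tan(w).
Then F(pi/3) - F(0) = (-9*sqrt(3)/2 - 2) - (-4) = 2 - 9*sqrt(3)/2.

2 - 9*sqrt(3)/2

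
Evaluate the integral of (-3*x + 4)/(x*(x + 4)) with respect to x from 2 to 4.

-7*log(2) + 4*log(3)

Factor the denominator: x**2 + 4*x = (x + 4)x.
Partial fractions: (-3*x + 4)/(x*(x + 4)) = -4/(x + 4) + 1/x.
An antiderivative is F(x) = log(x) - 4*log(x + 4).
Then F(4) - F(2) = (-10*log(2)) - (-4*log(3) - 3*log(2)) = -7*log(2) + 4*log(3).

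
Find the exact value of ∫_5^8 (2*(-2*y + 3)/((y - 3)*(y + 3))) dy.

Factor the denominator: y**2 - 9 = (y + 3)(y - 3).
Partial fractions: 2*(-2*y + 3)/((y - 3)*(y + 3)) = -3/(y + 3) - 1/(y - 3).
An antiderivative is F(y) = -log(y - 3) - 3*log(y + 3).
Then F(8) - F(5) = (-3*log(11) - log(5)) - (-10*log(2)) = -3*log(11) - log(5) + 10*log(2).

-3*log(11) - log(5) + 10*log(2)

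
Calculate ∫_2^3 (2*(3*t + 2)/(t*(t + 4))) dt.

-4*log(3) - 6*log(2) + 5*log(7)

Factor the denominator: t**2 + 4*t = (t + 4)t.
Partial fractions: 2*(3*t + 2)/(t*(t + 4)) = 5/(t + 4) + 1/t.
An antiderivative is F(t) = log(t) + 5*log(t + 4).
Then F(3) - F(2) = (log(3) + 5*log(7)) - (6*log(2) + 5*log(3)) = -4*log(3) - 6*log(2) + 5*log(7).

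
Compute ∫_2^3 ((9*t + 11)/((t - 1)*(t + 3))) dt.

-4*log(5) + 4*log(3) + 9*log(2)

Factor the denominator: t**2 + 2*t - 3 = (t + 3)(t - 1).
Partial fractions: (9*t + 11)/((t - 1)*(t + 3)) = 4/(t + 3) + 5/(t - 1).
An antiderivative is F(t) = 5*log(t - 1) + 4*log(t + 3).
Then F(3) - F(2) = (4*log(3) + 9*log(2)) - (4*log(5)) = -4*log(5) + 4*log(3) + 9*log(2).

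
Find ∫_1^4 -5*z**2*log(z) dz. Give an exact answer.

35 - 640*log(2)/3

Integrate by parts once (u = ln z, dv = -5*z**2 dz).
An antiderivative is F(z) = -5*z**3*(3*log(z) - 1)/9.
Then F(4) - F(1) = (320/9 - 640*log(2)/3) - (5/9) = 35 - 640*log(2)/3.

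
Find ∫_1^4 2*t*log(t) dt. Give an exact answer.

-15/2 + 32*log(2)

Integrate by parts once (u = ln t, dv = 2*t dt).
An antiderivative is F(t) = t**2*(2*log(t) - 1)/2.
Then F(4) - F(1) = (-8 + 32*log(2)) - (-1/2) = -15/2 + 32*log(2).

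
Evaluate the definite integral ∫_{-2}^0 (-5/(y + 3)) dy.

-5*log(3)

An antiderivative is F(y) = -5*log(y + 3).
Then F(0) - F(-2) = (-5*log(3)) - (0) = -5*log(3).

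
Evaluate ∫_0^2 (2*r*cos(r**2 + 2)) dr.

Let u = r**2 + 2, so du = 2*r dr. When r = 0, u = 2; when r = 2, u = 6.
The integral becomes ∫ cos(u) du from 2 to 6, with antiderivative sin(u).
Back in r: F(r) = sin(r**2 + 2).
Then F(2) - F(0) = (sin(6)) - (sin(2)) = -sin(2) + sin(6).

-sin(2) + sin(6)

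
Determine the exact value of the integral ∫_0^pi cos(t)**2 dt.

Use the identity cos^2(t) = (1 + cos(2*t))/2.
An antiderivative is F(t) = t/2 + sin(2*t)/4.
Then F(pi) - F(0) = (pi/2) - (0) = pi/2.

pi/2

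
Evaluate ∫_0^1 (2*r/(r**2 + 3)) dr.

log(4/3)

Let u = r**2 + 3, so du = 2*r dr. When r = 0, u = 3; when r = 1, u = 4.
The integral becomes ∫ 1/u du from 3 to 4, with antiderivative log(u).
Back in r: F(r) = log(r**2 + 3).
Then F(1) - F(0) = (log(4)) - (log(3)) = log(4/3).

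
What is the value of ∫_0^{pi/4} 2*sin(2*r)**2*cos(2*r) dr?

1/3

Let u = sin(2*r), so du = 2*cos(2*r) dr. When r = 0, u = 0; when r = pi/4, u = 1.
The integral becomes ∫ u**2 du from 0 to 1, with antiderivative u**3/3.
Back in r: F(r) = sin(2*r)**3/3.
Then F(pi/4) - F(0) = (1/3) - (0) = 1/3.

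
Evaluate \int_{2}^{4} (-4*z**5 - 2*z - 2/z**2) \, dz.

-5401/2

By the power rule, an antiderivative is F(z) = -2*z**6/3 - z**2 + 2/z.
Then F(4) - F(2) = (-16477/6) - (-137/3) = -5401/2.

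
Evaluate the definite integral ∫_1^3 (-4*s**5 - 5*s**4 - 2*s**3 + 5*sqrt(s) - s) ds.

-2324/3 + 10*sqrt(3)

By the power rule, an antiderivative is F(s) = -2*s**6/3 - s**5 - s**4/2 + 10*s**(3/2)/3 - s**2/2.
Then F(3) - F(1) = (-774 + 10*sqrt(3)) - (2/3) = -2324/3 + 10*sqrt(3).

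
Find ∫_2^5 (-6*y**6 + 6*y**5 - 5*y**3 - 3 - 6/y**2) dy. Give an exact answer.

By the power rule, an antiderivative is F(y) = -6*y**7/7 + y**6 - 5*y**4/4 - 3*y + 6/y.
Then F(5) - F(2) = (-7298807/140) - (-481/7) = -7289187/140.

-7289187/140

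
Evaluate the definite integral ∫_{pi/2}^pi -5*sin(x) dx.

-5

An antiderivative is F(x) = 5*cos(x).
Then F(pi) - F(pi/2) = (-5) - (0) = -5.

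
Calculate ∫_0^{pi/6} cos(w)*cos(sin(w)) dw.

Let u = sin(w), so du = cos(w) dw. When w = 0, u = 0; when w = pi/6, u = 1/2.
The integral becomes ∫ cos(u) du from 0 to 1/2, with antiderivative sin(u).
Back in w: F(w) = sin(sin(w)).
Then F(pi/6) - F(0) = (sin(1/2)) - (0) = sin(1/2).

sin(1/2)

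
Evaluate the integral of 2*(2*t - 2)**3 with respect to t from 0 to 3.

60

Let u = 2*t - 2, so du = 2 dt. When t = 0, u = -2; when t = 3, u = 4.
The integral becomes ∫ u**3 du from -2 to 4, with antiderivative u**4/4.
Back in t: F(t) = (2*t - 2)**4/4.
Then F(3) - F(0) = (64) - (4) = 60.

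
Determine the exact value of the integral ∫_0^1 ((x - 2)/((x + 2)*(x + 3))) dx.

Factor the denominator: x**2 + 5*x + 6 = (x + 3)(x + 2).
Partial fractions: (x - 2)/((x + 2)*(x + 3)) = 5/(x + 3) - 4/(x + 2).
An antiderivative is F(x) = -4*log(x + 2) + 5*log(x + 3).
Then F(1) - F(0) = (-4*log(3) + 10*log(2)) - (-4*log(2) + 5*log(3)) = -9*log(3) + 14*log(2).

-9*log(3) + 14*log(2)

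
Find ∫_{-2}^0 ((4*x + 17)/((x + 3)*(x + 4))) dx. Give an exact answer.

-log(2) + 5*log(3)

Factor the denominator: x**2 + 7*x + 12 = (x + 4)(x + 3).
Partial fractions: (4*x + 17)/((x + 3)*(x + 4)) = -1/(x + 4) + 5/(x + 3).
An antiderivative is F(x) = 5*log(x + 3) - log(x + 4).
Then F(0) - F(-2) = (-2*log(2) + 5*log(3)) - (-log(2)) = -log(2) + 5*log(3).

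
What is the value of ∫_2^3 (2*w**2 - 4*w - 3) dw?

By the power rule, an antiderivative is F(w) = 2*w**3/3 - 2*w**2 - 3*w.
Then F(3) - F(2) = (-9) - (-26/3) = -1/3.

-1/3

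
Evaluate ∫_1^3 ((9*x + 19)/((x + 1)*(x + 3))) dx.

log(2) + 4*log(3)

Factor the denominator: x**2 + 4*x + 3 = (x + 3)(x + 1).
Partial fractions: (9*x + 19)/((x + 1)*(x + 3)) = 4/(x + 3) + 5/(x + 1).
An antiderivative is F(x) = 5*log(x + 1) + 4*log(x + 3).
Then F(3) - F(1) = (4*log(3) + 14*log(2)) - (13*log(2)) = log(2) + 4*log(3).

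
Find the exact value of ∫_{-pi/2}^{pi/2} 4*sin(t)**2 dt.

2*pi

Use the identity sin^2(t) = (1 - cos(2*t))/2.
An antiderivative is F(t) = 2*t - sin(2*t).
Then F(pi/2) - F(-pi/2) = (pi) - (-pi) = 2*pi.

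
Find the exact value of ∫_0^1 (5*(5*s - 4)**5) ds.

Let u = 5*s - 4, so du = 5 ds. When s = 0, u = -4; when s = 1, u = 1.
The integral becomes ∫ u**5 du from -4 to 1, with antiderivative u**6/6.
Back in s: F(s) = (5*s - 4)**6/6.
Then F(1) - F(0) = (1/6) - (2048/3) = -1365/2.

-1365/2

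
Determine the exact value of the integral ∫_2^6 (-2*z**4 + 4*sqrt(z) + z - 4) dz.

By the power rule, an antiderivative is F(z) = -2*z**5/5 + 8*z**(3/2)/3 + z**2/2 - 4*z.
Then F(6) - F(2) = (-15582/5 + 16*sqrt(6)) - (-94/5 + 16*sqrt(2)/3) = -15488/5 - 16*sqrt(2)/3 + 16*sqrt(6).

-15488/5 - 16*sqrt(2)/3 + 16*sqrt(6)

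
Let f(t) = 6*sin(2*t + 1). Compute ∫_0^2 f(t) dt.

Let u = 2*t + 1, so du = 2 dt. When t = 0, u = 1; when t = 2, u = 5.
The integral becomes 3·∫ sin(u) du from 1 to 5, with antiderivative -3*cos(u).
Back in t: F(t) = -3*cos(2*t + 1).
Then F(2) - F(0) = (-3*cos(5)) - (-3*cos(1)) = -3*cos(5) + 3*cos(1).

-3*cos(5) + 3*cos(1)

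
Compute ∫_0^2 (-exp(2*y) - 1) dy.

-exp(4)/2 - 3/2

An antiderivative is F(y) = -exp(2*y)/2 - y.
Then F(2) - F(0) = (-exp(4)/2 - 2) - (-1/2) = -exp(4)/2 - 3/2.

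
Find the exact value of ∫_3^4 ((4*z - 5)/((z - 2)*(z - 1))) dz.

Factor the denominator: z**2 - 3*z + 2 = (z - 1)(z - 2).
Partial fractions: (4*z - 5)/((z - 2)*(z - 1)) = 1/(z - 1) + 3/(z - 2).
An antiderivative is F(z) = 3*log(z - 2) + log(z - 1).
Then F(4) - F(3) = (log(24)) - (log(2)) = log(12).

log(12)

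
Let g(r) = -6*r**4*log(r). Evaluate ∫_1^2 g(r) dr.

Integrate by parts once (u = ln r, dv = -6*r**4 dr).
An antiderivative is F(r) = -6*r**5*(5*log(r) - 1)/25.
Then F(2) - F(1) = (192/25 - 192*log(2)/5) - (6/25) = 186/25 - 192*log(2)/5.

186/25 - 192*log(2)/5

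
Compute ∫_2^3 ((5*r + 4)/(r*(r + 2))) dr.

Factor the denominator: r**2 + 2*r = (r + 2)r.
Partial fractions: (5*r + 4)/(r*(r + 2)) = 3/(r + 2) + 2/r.
An antiderivative is F(r) = 2*log(r) + 3*log(r + 2).
Then F(3) - F(2) = (2*log(3) + 3*log(5)) - (8*log(2)) = -8*log(2) + 2*log(3) + 3*log(5).

-8*log(2) + 2*log(3) + 3*log(5)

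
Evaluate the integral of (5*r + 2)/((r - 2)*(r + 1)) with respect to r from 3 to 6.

log(7) + 6*log(2)

Factor the denominator: r**2 - r - 2 = (r + 1)(r - 2).
Partial fractions: (5*r + 2)/((r - 2)*(r + 1)) = 1/(r + 1) + 4/(r - 2).
An antiderivative is F(r) = 4*log(r - 2) + log(r + 1).
Then F(6) - F(3) = (log(7) + 8*log(2)) - (log(4)) = log(7) + 6*log(2).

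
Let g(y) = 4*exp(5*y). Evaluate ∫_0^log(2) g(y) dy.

Let u = exp(y), so du = exp(y) dy. When y = 0, u = 1; when y = log(2), u = 2.
The integral becomes 4·∫ u**4 du from 1 to 2, with antiderivative 4*u**5/5.
Back in y: F(y) = 4*exp(5*y)/5.
Then F(log(2)) - F(0) = (128/5) - (4/5) = 124/5.

124/5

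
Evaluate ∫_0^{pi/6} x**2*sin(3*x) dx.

Integrate by parts twice (u = x^2, dv = sin(3*x) dx).
An antiderivative is F(x) = -x**2*cos(3*x)/3 + 2*x*sin(3*x)/9 + 2*cos(3*x)/27.
Then F(pi/6) - F(0) = (pi/27) - (2/27) = -2/27 + pi/27.

-2/27 + pi/27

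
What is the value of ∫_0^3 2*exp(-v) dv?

An antiderivative is F(v) = -2*exp(-v).
Then F(3) - F(0) = (-2*exp(-3)) - (-2) = 2 - 2*exp(-3).

2 - 2*exp(-3)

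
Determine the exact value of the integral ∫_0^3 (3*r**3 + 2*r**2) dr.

By the power rule, an antiderivative is F(r) = 3*r**4/4 + 2*r**3/3.
Then F(3) - F(0) = (315/4) - (0) = 315/4.

315/4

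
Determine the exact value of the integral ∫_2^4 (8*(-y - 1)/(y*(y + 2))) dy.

-log(81)

Factor the denominator: y**2 + 2*y = (y + 2)y.
Partial fractions: 8*(-y - 1)/(y*(y + 2)) = -4/(y + 2) - 4/y.
An antiderivative is F(y) = -4*log(y) - 4*log(y + 2).
Then F(4) - F(2) = (-12*log(2) - 4*log(3)) - (-12*log(2)) = -log(81).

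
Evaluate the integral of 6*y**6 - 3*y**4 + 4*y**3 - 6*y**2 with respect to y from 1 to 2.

3194/35

By the power rule, an antiderivative is F(y) = 6*y**7/7 - 3*y**5/5 + y**4 - 2*y**3.
Then F(2) - F(1) = (3168/35) - (-26/35) = 3194/35.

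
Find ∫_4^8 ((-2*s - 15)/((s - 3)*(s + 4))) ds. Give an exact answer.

Factor the denominator: s**2 + s - 12 = (s + 4)(s - 3).
Partial fractions: (-2*s - 15)/((s - 3)*(s + 4)) = 1/(s + 4) - 3/(s - 3).
An antiderivative is F(s) = -3*log(s - 3) + log(s + 4).
Then F(8) - F(4) = (-3*log(5) + log(3) + 2*log(2)) - (log(8)) = -3*log(5) - log(2) + log(3).

-3*log(5) - log(2) + log(3)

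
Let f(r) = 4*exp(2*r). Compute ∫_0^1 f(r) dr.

An antiderivative is F(r) = 2*exp(2*r).
Then F(1) - F(0) = (2*exp(2)) - (2) = -2 + 2*exp(2).

-2 + 2*exp(2)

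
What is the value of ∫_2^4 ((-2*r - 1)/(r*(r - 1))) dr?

log(2/27)

Factor the denominator: r**2 - r = r(r - 1).
Partial fractions: (-2*r - 1)/(r*(r - 1)) = 1/r - 3/(r - 1).
An antiderivative is F(r) = log(r) - 3*log(r - 1).
Then F(4) - F(2) = (log(4/27)) - (log(2)) = log(2/27).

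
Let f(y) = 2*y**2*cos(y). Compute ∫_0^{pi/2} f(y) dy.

-4 + pi**2/2

Integrate by parts twice (u = y^2, dv = 2*cos(y) dy).
An antiderivative is F(y) = 2*y**2*sin(y) + 4*y*cos(y) - 4*sin(y).
Then F(pi/2) - F(0) = (-4 + pi**2/2) - (0) = -4 + pi**2/2.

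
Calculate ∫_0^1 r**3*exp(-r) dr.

6 - 16*exp(-1)

Integrate by parts 3 times (u = r^3, dv = exp(-r) dr).
An antiderivative is F(r) = (-r**3 - 3*r**2 - 6*r - 6)*exp(-r).
Then F(1) - F(0) = (-16*exp(-1)) - (-6) = 6 - 16*exp(-1).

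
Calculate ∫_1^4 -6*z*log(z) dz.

45/2 - 96*log(2)

Integrate by parts once (u = ln z, dv = -6*z dz).
An antiderivative is F(z) = -3*z**2*(2*log(z) - 1)/2.
Then F(4) - F(1) = (24 - 96*log(2)) - (3/2) = 45/2 - 96*log(2).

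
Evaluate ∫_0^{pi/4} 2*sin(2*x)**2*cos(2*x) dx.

1/3

Let u = sin(2*x), so du = 2*cos(2*x) dx. When x = 0, u = 0; when x = pi/4, u = 1.
The integral becomes ∫ u**2 du from 0 to 1, with antiderivative u**3/3.
Back in x: F(x) = sin(2*x)**3/3.
Then F(pi/4) - F(0) = (1/3) - (0) = 1/3.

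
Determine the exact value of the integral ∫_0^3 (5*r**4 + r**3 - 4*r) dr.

By the power rule, an antiderivative is F(r) = r**5 + r**4/4 - 2*r**2.
Then F(3) - F(0) = (981/4) - (0) = 981/4.

981/4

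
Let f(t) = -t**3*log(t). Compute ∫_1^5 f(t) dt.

Integrate by parts once (u = ln t, dv = -t**3 dt).
An antiderivative is F(t) = -t**4*(4*log(t) - 1)/16.
Then F(5) - F(1) = (625/16 - 625*log(5)/4) - (1/16) = 39 - 625*log(5)/4.

39 - 625*log(5)/4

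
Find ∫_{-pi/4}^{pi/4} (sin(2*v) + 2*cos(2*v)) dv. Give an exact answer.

An antiderivative is F(v) = sin(2*v) - cos(2*v)/2.
Then F(pi/4) - F(-pi/4) = (1) - (-1) = 2.

2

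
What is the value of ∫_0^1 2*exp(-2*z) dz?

1 - exp(-2)

An antiderivative is F(z) = -exp(-2*z).
Then F(1) - F(0) = (-exp(-2)) - (-1) = 1 - exp(-2).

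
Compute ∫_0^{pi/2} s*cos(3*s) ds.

-pi/6 - 1/9

Integrate by parts once (u = s, dv = cos(3*s) ds).
An antiderivative is F(s) = s*sin(3*s)/3 + cos(3*s)/9.
Then F(pi/2) - F(0) = (-pi/6) - (1/9) = -pi/6 - 1/9.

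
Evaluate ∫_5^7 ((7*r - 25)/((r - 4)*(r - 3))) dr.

Factor the denominator: r**2 - 7*r + 12 = (r - 3)(r - 4).
Partial fractions: (7*r - 25)/((r - 4)*(r - 3)) = 4/(r - 3) + 3/(r - 4).
An antiderivative is F(r) = 3*log(r - 4) + 4*log(r - 3).
Then F(7) - F(5) = (3*log(3) + 8*log(2)) - (log(16)) = 4*log(2) + 3*log(3).

4*log(2) + 3*log(3)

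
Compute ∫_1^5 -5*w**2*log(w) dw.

620/9 - 625*log(5)/3

Integrate by parts once (u = ln w, dv = -5*w**2 dw).
An antiderivative is F(w) = -5*w**3*(3*log(w) - 1)/9.
Then F(5) - F(1) = (625/9 - 625*log(5)/3) - (5/9) = 620/9 - 625*log(5)/3.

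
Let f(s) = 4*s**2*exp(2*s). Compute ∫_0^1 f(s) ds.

-1 + exp(2)

Integrate by parts twice (u = s^2, dv = 4*exp(2*s) ds).
An antiderivative is F(s) = (2*s**2 - 2*s + 1)*exp(2*s).
Then F(1) - F(0) = (exp(2)) - (1) = -1 + exp(2).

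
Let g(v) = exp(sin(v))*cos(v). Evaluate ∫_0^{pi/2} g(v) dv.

Let u = sin(v), so du = cos(v) dv. When v = 0, u = 0; when v = pi/2, u = 1.
The integral becomes ∫ exp(u) du from 0 to 1, with antiderivative exp(u).
Back in v: F(v) = exp(sin(v)).
Then F(pi/2) - F(0) = (E) - (1) = -1 + E.

-1 + E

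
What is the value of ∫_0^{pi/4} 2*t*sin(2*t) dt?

Integrate by parts once (u = t, dv = 2*sin(2*t) dt).
An antiderivative is F(t) = -t*cos(2*t) + sin(2*t)/2.
Then F(pi/4) - F(0) = (1/2) - (0) = 1/2.

1/2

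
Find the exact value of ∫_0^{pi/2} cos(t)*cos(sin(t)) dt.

Let u = sin(t), so du = cos(t) dt. When t = 0, u = 0; when t = pi/2, u = 1.
The integral becomes ∫ cos(u) du from 0 to 1, with antiderivative sin(u).
Back in t: F(t) = sin(sin(t)).
Then F(pi/2) - F(0) = (sin(1)) - (0) = sin(1).

sin(1)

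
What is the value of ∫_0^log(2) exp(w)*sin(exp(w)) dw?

Let u = exp(w), so du = exp(w) dw. When w = 0, u = 1; when w = log(2), u = 2.
The integral becomes ∫ sin(u) du from 1 to 2, with antiderivative -cos(u).
Back in w: F(w) = -cos(exp(w)).
Then F(log(2)) - F(0) = (-cos(2)) - (-cos(1)) = -cos(2) + cos(1).

-cos(2) + cos(1)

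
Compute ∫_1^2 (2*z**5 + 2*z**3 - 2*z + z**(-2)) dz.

26

By the power rule, an antiderivative is F(z) = z**6/3 + z**4/2 - z**2 - 1/z.
Then F(2) - F(1) = (149/6) - (-7/6) = 26.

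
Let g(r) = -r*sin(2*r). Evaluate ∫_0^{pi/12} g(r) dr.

Integrate by parts once (u = r, dv = -sin(2*r) dr).
An antiderivative is F(r) = r*cos(2*r)/2 - sin(2*r)/4.
Then F(pi/12) - F(0) = (-1/8 + sqrt(3)*pi/48) - (0) = -1/8 + sqrt(3)*pi/48.

-1/8 + sqrt(3)*pi/48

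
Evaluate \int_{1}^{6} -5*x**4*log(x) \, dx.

Integrate by parts once (u = ln x, dv = -5*x**4 dx).
An antiderivative is F(x) = -x**5*(5*log(x) - 1)/5.
Then F(6) - F(1) = (-7776*log(3) - 7776*log(2) + 7776/5) - (1/5) = -7776*log(3) - 7776*log(2) + 1555.

-7776*log(3) - 7776*log(2) + 1555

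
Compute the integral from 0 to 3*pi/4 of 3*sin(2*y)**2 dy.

Use the identity sin^2(2*y) = (1 - cos(4*y))/2.
An antiderivative is F(y) = 3*y/2 - 3*sin(4*y)/8.
Then F(3*pi/4) - F(0) = (9*pi/8) - (0) = 9*pi/8.

9*pi/8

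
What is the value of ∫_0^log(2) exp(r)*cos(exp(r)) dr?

Let u = exp(r), so du = exp(r) dr. When r = 0, u = 1; when r = log(2), u = 2.
The integral becomes ∫ cos(u) du from 1 to 2, with antiderivative sin(u).
Back in r: F(r) = sin(exp(r)).
Then F(log(2)) - F(0) = (sin(2)) - (sin(1)) = -sin(1) + sin(2).

-sin(1) + sin(2)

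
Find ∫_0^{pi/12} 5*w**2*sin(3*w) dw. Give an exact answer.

Integrate by parts twice (u = w^2, dv = 5*sin(3*w) dw).
An antiderivative is F(w) = -5*w**2*cos(3*w)/3 + 10*w*sin(3*w)/9 + 10*cos(3*w)/27.
Then F(pi/12) - F(0) = (5*sqrt(2)*(-pi**2 + 8*pi + 32)/864) - (10/27) = -10/27 - 5*sqrt(2)*pi**2/864 + 5*sqrt(2)*pi/108 + 5*sqrt(2)/27.

-10/27 - 5*sqrt(2)*pi**2/864 + 5*sqrt(2)*pi/108 + 5*sqrt(2)/27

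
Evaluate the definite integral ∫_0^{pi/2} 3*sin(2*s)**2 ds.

Use the identity sin^2(2*s) = (1 - cos(4*s))/2.
An antiderivative is F(s) = 3*s/2 - 3*sin(4*s)/8.
Then F(pi/2) - F(0) = (3*pi/4) - (0) = 3*pi/4.

3*pi/4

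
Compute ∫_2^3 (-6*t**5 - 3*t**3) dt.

By the power rule, an antiderivative is F(t) = -t**6 - 3*t**4/4.
Then F(3) - F(2) = (-3159/4) - (-76) = -2855/4.

-2855/4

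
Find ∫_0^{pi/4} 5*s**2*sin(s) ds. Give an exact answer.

Integrate by parts twice (u = s^2, dv = 5*sin(s) ds).
An antiderivative is F(s) = -5*s**2*cos(s) + 10*s*sin(s) + 10*cos(s).
Then F(pi/4) - F(0) = (5*sqrt(2)*(-pi**2 + 8*pi + 32)/32) - (10) = -10 - 5*sqrt(2)*pi**2/32 + 5*sqrt(2)*pi/4 + 5*sqrt(2).

-10 - 5*sqrt(2)*pi**2/32 + 5*sqrt(2)*pi/4 + 5*sqrt(2)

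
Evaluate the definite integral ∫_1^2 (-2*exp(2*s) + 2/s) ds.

-exp(4) + log(4) + exp(2)

An antiderivative is F(s) = -exp(2*s) + 2*log(s).
Then F(2) - F(1) = (-exp(4) + log(4)) - (-exp(2)) = -exp(4) + log(4) + exp(2).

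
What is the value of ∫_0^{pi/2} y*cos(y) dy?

-1 + pi/2

Integrate by parts once (u = y, dv = cos(y) dy).
An antiderivative is F(y) = y*sin(y) + cos(y).
Then F(pi/2) - F(0) = (pi/2) - (1) = -1 + pi/2.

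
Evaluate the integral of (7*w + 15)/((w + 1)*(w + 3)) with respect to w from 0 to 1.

-3*log(3) + 10*log(2)

Factor the denominator: w**2 + 4*w + 3 = (w + 3)(w + 1).
Partial fractions: (7*w + 15)/((w + 1)*(w + 3)) = 3/(w + 3) + 4/(w + 1).
An antiderivative is F(w) = 4*log(w + 1) + 3*log(w + 3).
Then F(1) - F(0) = (10*log(2)) - (log(27)) = -3*log(3) + 10*log(2).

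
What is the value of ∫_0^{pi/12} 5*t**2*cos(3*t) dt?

Integrate by parts twice (u = t^2, dv = 5*cos(3*t) dt).
An antiderivative is F(t) = 5*t**2*sin(3*t)/3 + 10*t*cos(3*t)/9 - 10*sin(3*t)/27.
Then F(pi/12) - F(0) = (5*sqrt(2)*(-32 + pi**2 + 8*pi)/864) - (0) = 5*sqrt(2)*(-32 + pi**2 + 8*pi)/864.

5*sqrt(2)*(-32 + pi**2 + 8*pi)/864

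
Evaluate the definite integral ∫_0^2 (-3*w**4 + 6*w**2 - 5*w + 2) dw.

By the power rule, an antiderivative is F(w) = -3*w**5/5 + 2*w**3 - 5*w**2/2 + 2*w.
Then F(2) - F(0) = (-46/5) - (0) = -46/5.

-46/5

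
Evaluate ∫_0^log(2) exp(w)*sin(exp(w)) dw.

-cos(2) + cos(1)

Let u = exp(w), so du = exp(w) dw. When w = 0, u = 1; when w = log(2), u = 2.
The integral becomes ∫ sin(u) du from 1 to 2, with antiderivative -cos(u).
Back in w: F(w) = -cos(exp(w)).
Then F(log(2)) - F(0) = (-cos(2)) - (-cos(1)) = -cos(2) + cos(1).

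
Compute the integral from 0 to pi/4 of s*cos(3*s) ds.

-1/9 - sqrt(2)/18 + sqrt(2)*pi/24

Integrate by parts once (u = s, dv = cos(3*s) ds).
An antiderivative is F(s) = s*sin(3*s)/3 + cos(3*s)/9.
Then F(pi/4) - F(0) = (sqrt(2)*(-4 + 3*pi)/72) - (1/9) = -1/9 - sqrt(2)/18 + sqrt(2)*pi/24.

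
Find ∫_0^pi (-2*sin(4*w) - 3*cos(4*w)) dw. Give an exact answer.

An antiderivative is F(w) = -3*sin(4*w)/4 + cos(4*w)/2.
Then F(pi) - F(0) = (1/2) - (1/2) = 0.

0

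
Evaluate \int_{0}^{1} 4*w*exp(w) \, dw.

Integrate by parts once (u = w, dv = 4*exp(w) dw).
An antiderivative is F(w) = (4*w - 4)*exp(w).
Then F(1) - F(0) = (0) - (-4) = 4.

4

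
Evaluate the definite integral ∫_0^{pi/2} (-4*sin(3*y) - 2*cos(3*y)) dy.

-2/3

An antiderivative is F(y) = -2*sin(3*y)/3 + 4*cos(3*y)/3.
Then F(pi/2) - F(0) = (2/3) - (4/3) = -2/3.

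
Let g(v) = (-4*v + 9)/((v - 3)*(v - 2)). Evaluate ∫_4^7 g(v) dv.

Factor the denominator: v**2 - 5*v + 6 = (v - 2)(v - 3).
Partial fractions: (-4*v + 9)/((v - 3)*(v - 2)) = -1/(v - 2) - 3/(v - 3).
An antiderivative is F(v) = -3*log(v - 3) - log(v - 2).
Then F(7) - F(4) = (-6*log(2) - log(5)) - (-log(2)) = -5*log(2) - log(5).

-5*log(2) - log(5)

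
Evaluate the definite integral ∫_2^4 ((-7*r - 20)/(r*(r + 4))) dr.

-9*log(2) + 2*log(3)

Factor the denominator: r**2 + 4*r = (r + 4)r.
Partial fractions: (-7*r - 20)/(r*(r + 4)) = -2/(r + 4) - 5/r.
An antiderivative is F(r) = -5*log(r) - 2*log(r + 4).
Then F(4) - F(2) = (-16*log(2)) - (-7*log(2) - 2*log(3)) = -9*log(2) + 2*log(3).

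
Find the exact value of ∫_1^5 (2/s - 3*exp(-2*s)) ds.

-3*exp(-2)/2 + 3*exp(-10)/2 + 2*log(5)

An antiderivative is F(s) = 2*log(s) + 3*exp(-2*s)/2.
Then F(5) - F(1) = (3*exp(-10)/2 + 2*log(5)) - (3*exp(-2)/2) = -3*exp(-2)/2 + 3*exp(-10)/2 + 2*log(5).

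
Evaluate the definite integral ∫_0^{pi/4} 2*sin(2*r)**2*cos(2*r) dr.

1/3

Let u = sin(2*r), so du = 2*cos(2*r) dr. When r = 0, u = 0; when r = pi/4, u = 1.
The integral becomes ∫ u**2 du from 0 to 1, with antiderivative u**3/3.
Back in r: F(r) = sin(2*r)**3/3.
Then F(pi/4) - F(0) = (1/3) - (0) = 1/3.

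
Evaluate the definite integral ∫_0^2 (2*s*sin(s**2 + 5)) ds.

Let u = s**2 + 5, so du = 2*s ds. When s = 0, u = 5; when s = 2, u = 9.
The integral becomes ∫ sin(u) du from 5 to 9, with antiderivative -cos(u).
Back in s: F(s) = -cos(s**2 + 5).
Then F(2) - F(0) = (-cos(9)) - (-cos(5)) = cos(5) - cos(9).

cos(5) - cos(9)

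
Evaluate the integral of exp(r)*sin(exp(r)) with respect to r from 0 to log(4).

Let u = exp(r), so du = exp(r) dr. When r = 0, u = 1; when r = log(4), u = 4.
The integral becomes ∫ sin(u) du from 1 to 4, with antiderivative -cos(u).
Back in r: F(r) = -cos(exp(r)).
Then F(log(4)) - F(0) = (-cos(4)) - (-cos(1)) = cos(1) - cos(4).

cos(1) - cos(4)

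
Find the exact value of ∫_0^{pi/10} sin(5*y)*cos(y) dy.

7/32 - sqrt(5)/96

Use the identity sin(5*y)cos(y) = [sin(6*y) + sin(4*y)]/2.
An antiderivative is F(y) = -cos(4*y)/8 - cos(6*y)/12.
Then F(pi/10) - F(0) = (1/96 - sqrt(5)/96) - (-5/24) = 7/32 - sqrt(5)/96.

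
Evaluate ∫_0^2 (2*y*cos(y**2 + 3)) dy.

Let u = y**2 + 3, so du = 2*y dy. When y = 0, u = 3; when y = 2, u = 7.
The integral becomes ∫ cos(u) du from 3 to 7, with antiderivative sin(u).
Back in y: F(y) = sin(y**2 + 3).
Then F(2) - F(0) = (sin(7)) - (sin(3)) = -sin(3) + sin(7).

-sin(3) + sin(7)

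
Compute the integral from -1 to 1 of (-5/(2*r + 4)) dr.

-5*log(3)/2

An antiderivative is F(r) = -5*log(2*r + 4)/2.
Then F(1) - F(-1) = (-5*log(6)/2) - (-5*log(2)/2) = -5*log(3)/2.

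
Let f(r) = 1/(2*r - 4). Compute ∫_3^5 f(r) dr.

An antiderivative is F(r) = log(2*r - 4)/2.
Then F(5) - F(3) = (log(6)/2) - (log(2)/2) = log(3)/2.

log(3)/2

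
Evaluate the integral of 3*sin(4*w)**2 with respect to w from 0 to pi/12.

Use the identity sin^2(4*w) = (1 - cos(8*w))/2.
An antiderivative is F(w) = 3*w/2 - 3*sin(8*w)/16.
Then F(pi/12) - F(0) = (-3*sqrt(3)/32 + pi/8) - (0) = -3*sqrt(3)/32 + pi/8.

-3*sqrt(3)/32 + pi/8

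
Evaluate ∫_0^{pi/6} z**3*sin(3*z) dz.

Integrate by parts 3 times (u = z^3, dv = sin(3*z) dz).
An antiderivative is F(z) = -z**3*cos(3*z)/3 + z**2*sin(3*z)/3 + 2*z*cos(3*z)/9 - 2*sin(3*z)/27.
Then F(pi/6) - F(0) = (-2/27 + pi**2/108) - (0) = -2/27 + pi**2/108.

-2/27 + pi**2/108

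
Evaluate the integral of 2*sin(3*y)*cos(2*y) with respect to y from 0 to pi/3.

3/5

Use the identity sin(3*y)cos(2*y) = [sin(5*y) + sin(y)]/2.
An antiderivative is F(y) = -cos(y) - cos(5*y)/5.
Then F(pi/3) - F(0) = (-3/5) - (-6/5) = 3/5.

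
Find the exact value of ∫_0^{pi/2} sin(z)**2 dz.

Use the identity sin^2(z) = (1 - cos(2*z))/2.
An antiderivative is F(z) = z/2 - sin(2*z)/4.
Then F(pi/2) - F(0) = (pi/4) - (0) = pi/4.

pi/4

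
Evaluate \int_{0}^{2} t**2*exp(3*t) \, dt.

-2/27 + 26*exp(6)/27

Integrate by parts twice (u = t^2, dv = exp(3*t) dt).
An antiderivative is F(t) = (9*t**2 - 6*t + 2)*exp(3*t)/27.
Then F(2) - F(0) = (26*exp(6)/27) - (2/27) = -2/27 + 26*exp(6)/27.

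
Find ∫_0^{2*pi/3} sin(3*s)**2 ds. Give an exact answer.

pi/3

Use the identity sin^2(3*s) = (1 - cos(6*s))/2.
An antiderivative is F(s) = s/2 - sin(6*s)/12.
Then F(2*pi/3) - F(0) = (pi/3) - (0) = pi/3.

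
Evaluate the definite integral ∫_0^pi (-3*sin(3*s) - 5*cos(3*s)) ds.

An antiderivative is F(s) = -5*sin(3*s)/3 + cos(3*s).
Then F(pi) - F(0) = (-1) - (1) = -2.

-2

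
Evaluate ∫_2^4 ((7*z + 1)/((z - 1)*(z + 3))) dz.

-5*log(5) + 2*log(3) + 5*log(7)

Factor the denominator: z**2 + 2*z - 3 = (z + 3)(z - 1).
Partial fractions: (7*z + 1)/((z - 1)*(z + 3)) = 5/(z + 3) + 2/(z - 1).
An antiderivative is F(z) = 2*log(z - 1) + 5*log(z + 3).
Then F(4) - F(2) = (2*log(3) + 5*log(7)) - (5*log(5)) = -5*log(5) + 2*log(3) + 5*log(7).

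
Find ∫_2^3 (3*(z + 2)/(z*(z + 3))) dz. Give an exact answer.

Factor the denominator: z**2 + 3*z = (z + 3)z.
Partial fractions: 3*(z + 2)/(z*(z + 3)) = 1/(z + 3) + 2/z.
An antiderivative is F(z) = 2*log(z) + log(z + 3).
Then F(3) - F(2) = (log(54)) - (log(20)) = log(27/10).

log(27/10)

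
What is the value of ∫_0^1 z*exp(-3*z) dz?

Integrate by parts once (u = z, dv = exp(-3*z) dz).
An antiderivative is F(z) = (-3*z - 1)*exp(-3*z)/9.
Then F(1) - F(0) = (-4*exp(-3)/9) - (-1/9) = (-4 + exp(3))*exp(-3)/9.

(-4 + exp(3))*exp(-3)/9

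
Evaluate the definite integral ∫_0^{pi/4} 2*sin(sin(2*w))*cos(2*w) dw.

Let u = sin(2*w), so du = 2*cos(2*w) dw. When w = 0, u = 0; when w = pi/4, u = 1.
The integral becomes ∫ sin(u) du from 0 to 1, with antiderivative -cos(u).
Back in w: F(w) = -cos(sin(2*w)).
Then F(pi/4) - F(0) = (-cos(1)) - (-1) = 1 - cos(1).

1 - cos(1)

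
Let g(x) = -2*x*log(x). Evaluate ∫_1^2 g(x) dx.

3/2 - log(16)

Integrate by parts once (u = ln x, dv = -2*x dx).
An antiderivative is F(x) = -x**2*(2*log(x) - 1)/2.
Then F(2) - F(1) = (2 - log(16)) - (1/2) = 3/2 - log(16).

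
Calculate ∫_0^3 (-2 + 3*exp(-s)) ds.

An antiderivative is F(s) = -2*s - 3*exp(-s).
Then F(3) - F(0) = (-6 - 3*exp(-3)) - (-3) = -3 - 3*exp(-3).

-3 - 3*exp(-3)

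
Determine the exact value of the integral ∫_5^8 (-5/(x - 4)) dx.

An antiderivative is F(x) = -5*log(x - 4).
Then F(8) - F(5) = (-10*log(2)) - (0) = -10*log(2).

-10*log(2)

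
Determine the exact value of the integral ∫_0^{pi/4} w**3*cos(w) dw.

Integrate by parts 3 times (u = w^3, dv = cos(w) dw).
An antiderivative is F(w) = w**3*sin(w) + 3*w**2*cos(w) - 6*w*sin(w) - 6*cos(w).
Then F(pi/4) - F(0) = (sqrt(2)*(-384 - 96*pi + pi**3 + 12*pi**2)/128) - (-6) = -3*sqrt(2) - 3*sqrt(2)*pi/4 + sqrt(2)*pi**3/128 + 3*sqrt(2)*pi**2/32 + 6.

-3*sqrt(2) - 3*sqrt(2)*pi/4 + sqrt(2)*pi**3/128 + 3*sqrt(2)*pi**2/32 + 6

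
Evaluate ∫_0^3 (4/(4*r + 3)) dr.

An antiderivative is F(r) = log(4*r + 3).
Then F(3) - F(0) = (log(15)) - (log(3)) = log(5).

log(5)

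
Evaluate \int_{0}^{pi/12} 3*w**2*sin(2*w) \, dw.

-3/4 - sqrt(3)*pi**2/192 + pi/16 + 3*sqrt(3)/8

Integrate by parts twice (u = w^2, dv = 3*sin(2*w) dw).
An antiderivative is F(w) = -3*w**2*cos(2*w)/2 + 3*w*sin(2*w)/2 + 3*cos(2*w)/4.
Then F(pi/12) - F(0) = (-sqrt(3)*pi**2/192 + pi/16 + 3*sqrt(3)/8) - (3/4) = -3/4 - sqrt(3)*pi**2/192 + pi/16 + 3*sqrt(3)/8.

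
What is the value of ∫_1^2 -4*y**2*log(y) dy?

28/9 - 32*log(2)/3

Integrate by parts once (u = ln y, dv = -4*y**2 dy).
An antiderivative is F(y) = -4*y**3*(3*log(y) - 1)/9.
Then F(2) - F(1) = (32/9 - 32*log(2)/3) - (4/9) = 28/9 - 32*log(2)/3.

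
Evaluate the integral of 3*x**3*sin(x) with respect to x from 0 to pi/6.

Integrate by parts 3 times (u = x^3, dv = 3*sin(x) dx).
An antiderivative is F(x) = -3*x**3*cos(x) + 9*x**2*sin(x) + 18*x*cos(x) - 18*sin(x).
Then F(pi/6) - F(0) = (-9 - sqrt(3)*pi**3/144 + pi**2/8 + 3*sqrt(3)*pi/2) - (0) = -9 - sqrt(3)*pi**3/144 + pi**2/8 + 3*sqrt(3)*pi/2.

-9 - sqrt(3)*pi**3/144 + pi**2/8 + 3*sqrt(3)*pi/2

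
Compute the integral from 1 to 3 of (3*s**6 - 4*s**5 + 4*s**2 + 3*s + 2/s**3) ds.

31442/63

By the power rule, an antiderivative is F(s) = 3*s**7/7 - 2*s**6/3 + 4*s**3/3 + 3*s**2/2 - 1/s**2.
Then F(3) - F(1) = (63085/126) - (67/42) = 31442/63.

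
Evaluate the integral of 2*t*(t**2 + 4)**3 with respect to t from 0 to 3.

28305/4

Let u = t**2 + 4, so du = 2*t dt. When t = 0, u = 4; when t = 3, u = 13.
The integral becomes ∫ u**3 du from 4 to 13, with antiderivative u**4/4.
Back in t: F(t) = (t**2 + 4)**4/4.
Then F(3) - F(0) = (28561/4) - (64) = 28305/4.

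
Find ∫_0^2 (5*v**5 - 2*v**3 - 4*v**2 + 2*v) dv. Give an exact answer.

By the power rule, an antiderivative is F(v) = 5*v**6/6 - v**4/2 - 4*v**3/3 + v**2.
Then F(2) - F(0) = (116/3) - (0) = 116/3.

116/3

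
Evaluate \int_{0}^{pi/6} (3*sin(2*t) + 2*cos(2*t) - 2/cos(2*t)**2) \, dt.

3/4 - sqrt(3)/2

An antiderivative is F(t) = sin(2*t) - 3*cos(2*t)/2 - tan(2*t).
Then F(pi/6) - F(0) = (-sqrt(3)/2 - 3/4) - (-3/2) = 3/4 - sqrt(3)/2.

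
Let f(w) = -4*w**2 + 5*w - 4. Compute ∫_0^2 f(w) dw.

By the power rule, an antiderivative is F(w) = -4*w**3/3 + 5*w**2/2 - 4*w.
Then F(2) - F(0) = (-26/3) - (0) = -26/3.

-26/3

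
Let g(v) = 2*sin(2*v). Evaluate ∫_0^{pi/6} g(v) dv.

1/2

An antiderivative is F(v) = -cos(2*v).
Then F(pi/6) - F(0) = (-1/2) - (-1) = 1/2.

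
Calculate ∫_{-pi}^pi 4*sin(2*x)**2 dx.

Use the identity sin^2(2*x) = (1 - cos(4*x))/2.
An antiderivative is F(x) = 2*x - sin(4*x)/2.
Then F(pi) - F(-pi) = (2*pi) - (-2*pi) = 4*pi.

4*pi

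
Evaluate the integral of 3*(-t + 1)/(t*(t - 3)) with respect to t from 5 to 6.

log(10/27)

Factor the denominator: t**2 - 3*t = t(t - 3).
Partial fractions: 3*(-t + 1)/(t*(t - 3)) = -1/t - 2/(t - 3).
An antiderivative is F(t) = -log(t) - 2*log(t - 3).
Then F(6) - F(5) = (-log(54)) - (-log(20)) = log(10/27).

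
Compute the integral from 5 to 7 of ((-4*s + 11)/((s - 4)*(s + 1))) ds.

Factor the denominator: s**2 - 3*s - 4 = (s + 1)(s - 4).
Partial fractions: (-4*s + 11)/((s - 4)*(s + 1)) = -3/(s + 1) - 1/(s - 4).
An antiderivative is F(s) = -log(s - 4) - 3*log(s + 1).
Then F(7) - F(5) = (-9*log(2) - log(3)) - (-3*log(3) - 3*log(2)) = log(9/64).

log(9/64)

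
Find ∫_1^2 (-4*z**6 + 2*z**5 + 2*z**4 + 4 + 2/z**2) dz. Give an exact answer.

By the power rule, an antiderivative is F(z) = -4*z**7/7 + z**6/3 + 2*z**5/5 + 4*z - 2/z.
Then F(2) - F(1) = (-3361/105) - (227/105) = -1196/35.

-1196/35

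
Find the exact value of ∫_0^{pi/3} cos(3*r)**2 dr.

pi/6

Use the identity cos^2(3*r) = (1 + cos(6*r))/2.
An antiderivative is F(r) = r/2 + sin(6*r)/12.
Then F(pi/3) - F(0) = (pi/6) - (0) = pi/6.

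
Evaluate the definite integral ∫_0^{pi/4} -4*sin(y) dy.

An antiderivative is F(y) = 4*cos(y).
Then F(pi/4) - F(0) = (2*sqrt(2)) - (4) = -4 + 2*sqrt(2).

-4 + 2*sqrt(2)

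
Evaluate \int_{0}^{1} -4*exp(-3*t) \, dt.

An antiderivative is F(t) = 4*exp(-3*t)/3.
Then F(1) - F(0) = (4*exp(-3)/3) - (4/3) = -4/3 + 4*exp(-3)/3.

-4/3 + 4*exp(-3)/3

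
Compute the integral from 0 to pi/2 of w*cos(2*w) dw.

Integrate by parts once (u = w, dv = cos(2*w) dw).
An antiderivative is F(w) = w*sin(2*w)/2 + cos(2*w)/4.
Then F(pi/2) - F(0) = (-1/4) - (1/4) = -1/2.

-1/2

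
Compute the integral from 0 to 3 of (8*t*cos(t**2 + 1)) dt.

-4*sin(1) + 4*sin(10)

Let u = t**2 + 1, so du = 2*t dt. When t = 0, u = 1; when t = 3, u = 10.
The integral becomes 4·∫ cos(u) du from 1 to 10, with antiderivative 4*sin(u).
Back in t: F(t) = 4*sin(t**2 + 1).
Then F(3) - F(0) = (4*sin(10)) - (4*sin(1)) = -4*sin(1) + 4*sin(10).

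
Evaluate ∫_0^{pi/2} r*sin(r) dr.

1

Integrate by parts once (u = r, dv = sin(r) dr).
An antiderivative is F(r) = -r*cos(r) + sin(r).
Then F(pi/2) - F(0) = (1) - (0) = 1.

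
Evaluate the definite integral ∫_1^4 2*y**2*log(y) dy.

-14 + 256*log(2)/3

Integrate by parts once (u = ln y, dv = 2*y**2 dy).
An antiderivative is F(y) = 2*y**3*(3*log(y) - 1)/9.
Then F(4) - F(1) = (-128/9 + 256*log(2)/3) - (-2/9) = -14 + 256*log(2)/3.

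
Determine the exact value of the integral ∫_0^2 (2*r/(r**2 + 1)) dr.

Let u = r**2 + 1, so du = 2*r dr. When r = 0, u = 1; when r = 2, u = 5.
The integral becomes ∫ 1/u du from 1 to 5, with antiderivative log(u).
Back in r: F(r) = log(r**2 + 1).
Then F(2) - F(0) = (log(5)) - (0) = log(5).

log(5)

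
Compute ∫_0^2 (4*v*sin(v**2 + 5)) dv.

Let u = v**2 + 5, so du = 2*v dv. When v = 0, u = 5; when v = 2, u = 9.
The integral becomes 2·∫ sin(u) du from 5 to 9, with antiderivative -2*cos(u).
Back in v: F(v) = -2*cos(v**2 + 5).
Then F(2) - F(0) = (-2*cos(9)) - (-2*cos(5)) = 2*cos(5) - 2*cos(9).

2*cos(5) - 2*cos(9)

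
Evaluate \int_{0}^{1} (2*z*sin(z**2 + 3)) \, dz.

cos(3) - cos(4)

Let u = z**2 + 3, so du = 2*z dz. When z = 0, u = 3; when z = 1, u = 4.
The integral becomes ∫ sin(u) du from 3 to 4, with antiderivative -cos(u).
Back in z: F(z) = -cos(z**2 + 3).
Then F(1) - F(0) = (-cos(4)) - (-cos(3)) = cos(3) - cos(4).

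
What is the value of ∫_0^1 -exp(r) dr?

An antiderivative is F(r) = -exp(r).
Then F(1) - F(0) = (-E) - (-1) = 1 - E.

1 - E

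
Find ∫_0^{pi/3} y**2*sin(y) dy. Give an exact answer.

Integrate by parts twice (u = y^2, dv = sin(y) dy).
An antiderivative is F(y) = -y**2*cos(y) + 2*y*sin(y) + 2*cos(y).
Then F(pi/3) - F(0) = (-pi**2/18 + 1 + sqrt(3)*pi/3) - (2) = -1 - pi**2/18 + sqrt(3)*pi/3.

-1 - pi**2/18 + sqrt(3)*pi/3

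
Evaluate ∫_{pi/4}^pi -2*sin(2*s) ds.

An antiderivative is F(s) = cos(2*s).
Then F(pi) - F(pi/4) = (1) - (0) = 1.

1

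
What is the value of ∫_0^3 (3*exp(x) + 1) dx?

An antiderivative is F(x) = x + 3*exp(x).
Then F(3) - F(0) = (3 + 3*exp(3)) - (3) = 3*exp(3).

3*exp(3)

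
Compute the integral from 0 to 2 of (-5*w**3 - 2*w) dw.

By the power rule, an antiderivative is F(w) = -5*w**4/4 - w**2.
Then F(2) - F(0) = (-24) - (0) = -24.

-24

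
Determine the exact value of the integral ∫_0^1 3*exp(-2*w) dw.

An antiderivative is F(w) = -3*exp(-2*w)/2.
Then F(1) - F(0) = (-3*exp(-2)/2) - (-3/2) = 3/2 - 3*exp(-2)/2.

3/2 - 3*exp(-2)/2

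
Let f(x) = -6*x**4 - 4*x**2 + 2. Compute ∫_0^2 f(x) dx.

-676/15

By the power rule, an antiderivative is F(x) = -6*x**5/5 - 4*x**3/3 + 2*x.
Then F(2) - F(0) = (-676/15) - (0) = -676/15.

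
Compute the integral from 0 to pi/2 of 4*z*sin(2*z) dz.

Integrate by parts once (u = z, dv = 4*sin(2*z) dz).
An antiderivative is F(z) = -2*z*cos(2*z) + sin(2*z).
Then F(pi/2) - F(0) = (pi) - (0) = pi.

pi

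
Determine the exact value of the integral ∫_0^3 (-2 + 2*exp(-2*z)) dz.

-5 - exp(-6)

An antiderivative is F(z) = -2*z - exp(-2*z).
Then F(3) - F(0) = (-6 - exp(-6)) - (-1) = -5 - exp(-6).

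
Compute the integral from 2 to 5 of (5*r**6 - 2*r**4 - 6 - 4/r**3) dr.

By the power rule, an antiderivative is F(r) = 5*r**7/7 - 2*r**5/5 - 6*r + 2/r**2.
Then F(5) - F(2) = (9541639/175) - (4699/70) = 19059783/350.

19059783/350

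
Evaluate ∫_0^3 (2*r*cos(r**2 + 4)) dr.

sin(13) - sin(4)

Let u = r**2 + 4, so du = 2*r dr. When r = 0, u = 4; when r = 3, u = 13.
The integral becomes ∫ cos(u) du from 4 to 13, with antiderivative sin(u).
Back in r: F(r) = sin(r**2 + 4).
Then F(3) - F(0) = (sin(13)) - (sin(4)) = sin(13) - sin(4).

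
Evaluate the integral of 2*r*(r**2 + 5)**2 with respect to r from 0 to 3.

Let u = r**2 + 5, so du = 2*r dr. When r = 0, u = 5; when r = 3, u = 14.
The integral becomes ∫ u**2 du from 5 to 14, with antiderivative u**3/3.
Back in r: F(r) = (r**2 + 5)**3/3.
Then F(3) - F(0) = (2744/3) - (125/3) = 873.

873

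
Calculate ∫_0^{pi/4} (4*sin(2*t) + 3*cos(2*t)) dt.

An antiderivative is F(t) = 3*sin(2*t)/2 - 2*cos(2*t).
Then F(pi/4) - F(0) = (3/2) - (-2) = 7/2.

7/2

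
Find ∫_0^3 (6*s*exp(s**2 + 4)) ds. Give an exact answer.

Let u = s**2 + 4, so du = 2*s ds. When s = 0, u = 4; when s = 3, u = 13.
The integral becomes 3·∫ exp(u) du from 4 to 13, with antiderivative 3*exp(u).
Back in s: F(s) = 3*exp(s**2 + 4).
Then F(3) - F(0) = (3*exp(13)) - (3*exp(4)) = -3*(1 - exp(9))*exp(4).

-3*(1 - exp(9))*exp(4)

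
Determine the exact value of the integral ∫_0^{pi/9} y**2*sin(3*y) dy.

Integrate by parts twice (u = y^2, dv = sin(3*y) dy).
An antiderivative is F(y) = -y**2*cos(3*y)/3 + 2*y*sin(3*y)/9 + 2*cos(3*y)/27.
Then F(pi/9) - F(0) = (-pi**2/486 + 1/27 + sqrt(3)*pi/81) - (2/27) = -1/27 - pi**2/486 + sqrt(3)*pi/81.

-1/27 - pi**2/486 + sqrt(3)*pi/81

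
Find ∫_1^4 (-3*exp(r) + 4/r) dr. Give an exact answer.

-3*exp(4) + 8*log(2) + 3*exp(1)

An antiderivative is F(r) = -3*exp(r) + 4*log(r).
Then F(4) - F(1) = (-3*exp(4) + 8*log(2)) - (-3*exp(1)) = -3*exp(4) + 8*log(2) + 3*exp(1).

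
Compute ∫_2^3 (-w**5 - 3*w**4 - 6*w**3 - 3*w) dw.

By the power rule, an antiderivative is F(w) = -w**6/6 - 3*w**5/5 - 3*w**4/2 - 3*w**2/2.
Then F(3) - F(2) = (-4023/10) - (-898/15) = -10273/30.

-10273/30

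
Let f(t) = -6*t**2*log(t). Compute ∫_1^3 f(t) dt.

Integrate by parts once (u = ln t, dv = -6*t**2 dt).
An antiderivative is F(t) = -2*t**3*(3*log(t) - 1)/3.
Then F(3) - F(1) = (18 - 54*log(3)) - (2/3) = 52/3 - 54*log(3).

52/3 - 54*log(3)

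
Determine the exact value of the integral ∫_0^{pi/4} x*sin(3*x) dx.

Integrate by parts once (u = x, dv = sin(3*x) dx).
An antiderivative is F(x) = -x*cos(3*x)/3 + sin(3*x)/9.
Then F(pi/4) - F(0) = (sqrt(2)*(4 + 3*pi)/72) - (0) = sqrt(2)*(4 + 3*pi)/72.

sqrt(2)*(4 + 3*pi)/72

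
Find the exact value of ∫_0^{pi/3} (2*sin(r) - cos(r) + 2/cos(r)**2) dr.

1 + 3*sqrt(3)/2

An antiderivative is F(r) = -sin(r) - 2*cos(r) + 2*tan(r).
Then F(pi/3) - F(0) = (-1 + 3*sqrt(3)/2) - (-2) = 1 + 3*sqrt(3)/2.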